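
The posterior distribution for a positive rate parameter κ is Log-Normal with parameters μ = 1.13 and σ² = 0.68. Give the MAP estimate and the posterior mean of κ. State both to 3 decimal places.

Mode = exp(μ − σ²) = exp(0.45) = 1.568.
Mean = exp(μ + σ²/2) = exp(1.470) = 4.349.
Mean > mode: the posterior has a right tail.

MAP = 1.568; posterior mean = 4.349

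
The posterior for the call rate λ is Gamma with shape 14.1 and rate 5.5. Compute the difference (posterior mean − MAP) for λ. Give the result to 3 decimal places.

Mode = (α−1)/β = 13.1/5.5 = 2.382.
Mean = α/β = 14.1/5.5 = 2.564.
Difference = 2.564 − 2.382 = 0.182.

0.182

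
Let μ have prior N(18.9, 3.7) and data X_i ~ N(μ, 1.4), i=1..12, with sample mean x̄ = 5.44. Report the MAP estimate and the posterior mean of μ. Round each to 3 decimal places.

MAP = 5.851, posterior mean = 5.851

Posterior for μ is Normal. Precision-weighted mean: (1/3.7·18.9 + 12/1.4·5.44) / (1/3.7 + 12/1.4) = 5.851.
A Normal posterior is symmetric, so mode = mean.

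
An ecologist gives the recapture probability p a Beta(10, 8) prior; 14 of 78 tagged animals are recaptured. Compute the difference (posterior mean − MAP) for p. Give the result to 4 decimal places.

0.0053

Posterior: Beta(10+14, 8+64) = Beta(24, 72).
Mode = (24−1)/(24+72−2) = 23/94 = 0.2447.
Mean = 24/(24+72) = 24/96 = 0.2500.
Difference = 0.2500 − 0.2447 = 0.0053.
Right-skewed posterior ⇒ mode < mean.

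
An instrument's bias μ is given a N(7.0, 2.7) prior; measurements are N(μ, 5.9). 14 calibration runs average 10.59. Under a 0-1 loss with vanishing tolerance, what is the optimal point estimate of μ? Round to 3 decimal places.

Posterior for μ is Normal. Precision-weighted mean: (1/2.7·7.0 + 14/5.9·10.59) / (1/2.7 + 14/5.9) = 10.105.
A Normal posterior is symmetric, so mode = mean.
This is the posterior mode — the MAP estimate.

10.105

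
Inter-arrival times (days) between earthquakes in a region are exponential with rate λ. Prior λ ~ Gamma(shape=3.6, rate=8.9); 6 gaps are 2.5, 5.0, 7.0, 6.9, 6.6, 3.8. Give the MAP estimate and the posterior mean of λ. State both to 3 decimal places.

Σ times = 31.8. Posterior: Gamma(shape = 3.6+6 = 9.6, rate = 8.9+31.8 = 40.7).
Mode = (α−1)/β = 8.6/40.7 = 0.211.
Mean = α/β = 9.6/40.7 = 0.236.
Right-skewed posterior ⇒ mode < mean.

MAP: 0.211. Posterior mean: 0.236.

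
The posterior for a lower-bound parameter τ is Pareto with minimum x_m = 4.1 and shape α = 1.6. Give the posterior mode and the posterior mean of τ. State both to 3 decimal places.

The Pareto density is strictly decreasing on [x_m, ∞), so the mode is x_m = 4.100.
Mean = α·x_m/(α−1) = 1.6·4.1/0.6 = 10.933.

MAP: 4.100. Posterior mean: 10.933.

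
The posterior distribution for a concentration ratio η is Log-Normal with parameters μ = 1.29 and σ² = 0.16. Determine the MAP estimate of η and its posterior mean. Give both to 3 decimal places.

Mode = exp(μ − σ²) = exp(1.13) = 3.096.
Mean = exp(μ + σ²/2) = exp(1.370) = 3.935.

η_MAP = 3.096, E[η|data] = 3.935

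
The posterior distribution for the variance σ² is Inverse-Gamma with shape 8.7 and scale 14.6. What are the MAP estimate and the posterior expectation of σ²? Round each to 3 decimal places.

Mode = β/(α+1) = 14.6/9.7 = 1.505.
Mean = β/(α−1) = 14.6/7.7 = 1.896.
Mean > mode: the posterior has a right tail.

σ²_MAP = 1.505, E[σ²|data] = 1.896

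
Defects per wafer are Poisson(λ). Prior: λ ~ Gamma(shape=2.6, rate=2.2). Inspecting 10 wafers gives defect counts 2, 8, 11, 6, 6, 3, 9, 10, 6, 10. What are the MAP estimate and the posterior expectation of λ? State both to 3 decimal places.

MAP = 5.951; posterior mean = 6.033

Σ counts = 71. Posterior: Gamma(shape = 2.6+71 = 73.6, rate = 2.2+10 = 12.2).
Mode = (α−1)/β = 72.6/12.2 = 5.951.
Mean = α/β = 73.6/12.2 = 6.033.
The posterior is right-skewed, so the mean exceeds the mode.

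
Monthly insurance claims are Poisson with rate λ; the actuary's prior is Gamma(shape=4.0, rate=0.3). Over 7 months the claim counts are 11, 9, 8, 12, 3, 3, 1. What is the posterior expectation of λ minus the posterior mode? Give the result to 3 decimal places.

Σ counts = 47. Posterior: Gamma(shape = 4.0+47 = 51.0, rate = 0.3+7 = 7.3).
Mode = (α−1)/β = 50.0/7.3 = 6.849.
Mean = α/β = 51.0/7.3 = 6.986.
Difference = 6.986 − 6.849 = 0.137.
Mean > mode: the posterior has a right tail.

0.137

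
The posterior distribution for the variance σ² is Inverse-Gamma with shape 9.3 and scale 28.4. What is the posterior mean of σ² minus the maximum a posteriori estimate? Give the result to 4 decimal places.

Mode = β/(α+1) = 28.4/10.3 = 2.7573.
Mean = β/(α−1) = 28.4/8.3 = 3.4217.
Difference = 3.4217 − 2.7573 = 0.6644.
The posterior is right-skewed, so the mean exceeds the mode.

0.6644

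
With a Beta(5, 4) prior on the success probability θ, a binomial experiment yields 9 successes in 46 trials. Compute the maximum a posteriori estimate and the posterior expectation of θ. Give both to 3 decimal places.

Posterior: Beta(5+9, 4+37) = Beta(14, 41).
Mode = (14−1)/(14+41−2) = 13/53 = 0.245.
Mean = 14/(14+41) = 14/55 = 0.255.

MAP = 0.245, posterior mean = 0.255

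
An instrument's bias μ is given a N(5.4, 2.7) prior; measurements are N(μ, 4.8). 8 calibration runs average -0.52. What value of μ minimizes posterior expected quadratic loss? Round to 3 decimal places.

Posterior for μ is Normal. Precision-weighted mean: (1/2.7·5.4 + 8/4.8·-0.52) / (1/2.7 + 8/4.8) = 0.556.
A Normal posterior is symmetric, so mode = mean.
Quadratic loss ⇒ the optimal estimator is the posterior mean.

0.556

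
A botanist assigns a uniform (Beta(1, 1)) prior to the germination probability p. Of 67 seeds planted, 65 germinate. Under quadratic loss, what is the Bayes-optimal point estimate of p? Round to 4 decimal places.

0.9565

Posterior: Beta(1+65, 1+2) = Beta(66, 3).
Mode = (66−1)/(66+3−2) = 65/67 = 0.9701.
With a flat prior the MAP equals the MLE, 65/67.
Mean = 66/(66+3) = 66/69 = 0.9565.
Quadratic loss ⇒ the optimal estimator is the posterior mean.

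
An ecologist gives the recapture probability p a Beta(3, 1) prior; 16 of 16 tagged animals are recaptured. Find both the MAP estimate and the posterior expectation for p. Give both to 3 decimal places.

Posterior: Beta(3+16, 1+0) = Beta(19, 1).
Since β = 1 ≤ 1 and α > 1, the Beta density is monotone increasing on [0,1]; the mode is at 1.
Mean = 19/(19+1) = 0.950.

MAP = 1.000, posterior mean = 0.950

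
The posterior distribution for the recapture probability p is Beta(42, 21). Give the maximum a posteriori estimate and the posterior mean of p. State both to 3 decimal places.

Mode = (42−1)/(42+21−2) = 41/61 = 0.672.
Mean = 42/(42+21) = 42/63 = 0.667.

maximum a posteriori estimate = 0.672, posterior mean = 0.667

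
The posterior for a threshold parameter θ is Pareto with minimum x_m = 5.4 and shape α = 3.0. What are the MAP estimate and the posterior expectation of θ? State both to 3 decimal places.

MAP = 5.400, posterior mean = 8.100

The Pareto density is strictly decreasing on [x_m, ∞), so the mode is x_m = 5.400.
Mean = α·x_m/(α−1) = 3.0·5.4/2.0 = 8.100.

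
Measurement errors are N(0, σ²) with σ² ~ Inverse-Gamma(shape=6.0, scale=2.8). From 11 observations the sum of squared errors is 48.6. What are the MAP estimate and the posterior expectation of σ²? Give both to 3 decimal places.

σ²_MAP = 2.168, E[σ²|data] = 2.581

Posterior: Inverse-Gamma(shape = 6.0+11/2 = 11.5, scale = 2.8+48.6/2 = 27.1).
Mode = β/(α+1) = 27.1/12.5 = 2.168.
Mean = β/(α−1) = 27.1/10.5 = 2.581.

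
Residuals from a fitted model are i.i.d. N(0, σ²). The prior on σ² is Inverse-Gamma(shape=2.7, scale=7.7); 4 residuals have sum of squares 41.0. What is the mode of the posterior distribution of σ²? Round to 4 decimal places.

Posterior: Inverse-Gamma(shape = 2.7+4/2 = 4.7, scale = 7.7+41.0/2 = 28.2).
Mode = β/(α+1) = 28.2/5.7 = 4.9474.
Mean = β/(α−1) = 28.2/3.7 = 7.6216.
This is the posterior mode — the MAP estimate.

4.9474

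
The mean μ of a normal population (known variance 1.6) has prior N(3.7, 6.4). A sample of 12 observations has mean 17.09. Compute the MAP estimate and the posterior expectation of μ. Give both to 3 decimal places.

Posterior for μ is Normal. Precision-weighted mean: (1/6.4·3.7 + 12/1.6·17.09) / (1/6.4 + 12/1.6) = 16.817.
A Normal posterior is symmetric, so mode = mean.

μ_MAP = 16.817, E[μ|data] = 16.817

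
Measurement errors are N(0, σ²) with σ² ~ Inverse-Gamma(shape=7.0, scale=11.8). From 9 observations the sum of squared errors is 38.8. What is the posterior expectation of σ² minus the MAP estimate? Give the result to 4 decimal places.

Posterior: Inverse-Gamma(shape = 7.0+9/2 = 11.5, scale = 11.8+38.8/2 = 31.2).
Mode = β/(α+1) = 31.2/12.5 = 2.4960.
Mean = β/(α−1) = 31.2/10.5 = 2.9714.
Difference = 2.9714 − 2.4960 = 0.4754.
The mean is pulled above the mode by the posterior's right skew.

0.4754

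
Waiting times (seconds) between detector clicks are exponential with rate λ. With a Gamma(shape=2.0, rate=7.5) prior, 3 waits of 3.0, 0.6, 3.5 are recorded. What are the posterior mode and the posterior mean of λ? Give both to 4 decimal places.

λ_MAP = 0.2740, E[λ|data] = 0.3425

Σ times = 7.1. Posterior: Gamma(shape = 2.0+3 = 5.0, rate = 7.5+7.1 = 14.6).
Mode = (α−1)/β = 4.0/14.6 = 0.2740.
Mean = α/β = 5.0/14.6 = 0.3425.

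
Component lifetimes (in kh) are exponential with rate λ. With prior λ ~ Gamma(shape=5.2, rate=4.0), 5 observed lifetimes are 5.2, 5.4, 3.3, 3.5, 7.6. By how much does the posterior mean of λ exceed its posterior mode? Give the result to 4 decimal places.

Σ times = 25.0. Posterior: Gamma(shape = 5.2+5 = 10.2, rate = 4.0+25.0 = 29.0).
Mode = (α−1)/β = 9.2/29.0 = 0.3172.
Mean = α/β = 10.2/29.0 = 0.3517.
Difference = 0.3517 − 0.3172 = 0.0345.

0.0345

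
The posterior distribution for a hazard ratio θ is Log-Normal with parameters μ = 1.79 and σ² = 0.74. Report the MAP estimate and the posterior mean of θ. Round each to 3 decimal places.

MAP = 2.858, posterior mean = 8.671

Mode = exp(μ − σ²) = exp(1.05) = 2.858.
Mean = exp(μ + σ²/2) = exp(2.160) = 8.671.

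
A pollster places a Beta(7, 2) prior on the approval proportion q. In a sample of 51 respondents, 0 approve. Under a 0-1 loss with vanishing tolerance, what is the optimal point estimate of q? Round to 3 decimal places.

0.103

Posterior: Beta(7+0, 2+51) = Beta(7, 53).
Mode = (7−1)/(7+53−2) = 6/58 = 0.103.
Mean = 7/(7+53) = 7/60 = 0.117.
This is the posterior mode — the MAP estimate.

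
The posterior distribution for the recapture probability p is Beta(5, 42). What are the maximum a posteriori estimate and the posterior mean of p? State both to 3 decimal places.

Mode = (5−1)/(5+42−2) = 4/45 = 0.089.
Mean = 5/(5+42) = 5/47 = 0.106.
The posterior is right-skewed, so the mean exceeds the mode.

MAP = 0.089; posterior mean = 0.106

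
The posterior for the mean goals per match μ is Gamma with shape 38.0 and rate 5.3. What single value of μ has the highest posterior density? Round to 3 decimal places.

Mode = (α−1)/β = 37.0/5.3 = 6.981.
Mean = α/β = 38.0/5.3 = 7.170.
This is the posterior mode — the MAP estimate.

6.981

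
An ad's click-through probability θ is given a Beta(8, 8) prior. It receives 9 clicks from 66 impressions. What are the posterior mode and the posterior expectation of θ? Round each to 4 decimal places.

θ_MAP = 0.2000, E[θ|data] = 0.2073

Posterior: Beta(8+9, 8+57) = Beta(17, 65).
Mode = (17−1)/(17+65−2) = 16/80 = 0.2000.
Mean = 17/(17+65) = 17/82 = 0.2073.
Right-skewed posterior ⇒ mode < mean.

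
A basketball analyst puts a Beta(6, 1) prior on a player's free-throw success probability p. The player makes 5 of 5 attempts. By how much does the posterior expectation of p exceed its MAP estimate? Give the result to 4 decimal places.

-0.0833

Posterior: Beta(6+5, 1+0) = Beta(11, 1).
Since β = 1 ≤ 1 and α > 1, the Beta density is monotone increasing on [0,1]; the mode is at 1.
Mean = 11/(11+1) = 0.9167.
Difference = 0.9167 − 1.0000 = -0.0833.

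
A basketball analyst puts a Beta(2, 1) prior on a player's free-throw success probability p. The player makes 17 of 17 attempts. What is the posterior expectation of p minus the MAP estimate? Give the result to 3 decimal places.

-0.050

Posterior: Beta(2+17, 1+0) = Beta(19, 1).
Since β = 1 ≤ 1 and α > 1, the Beta density is monotone increasing on [0,1]; the mode is at 1.
Mean = 19/(19+1) = 0.950.
Difference = 0.950 − 1.000 = -0.050.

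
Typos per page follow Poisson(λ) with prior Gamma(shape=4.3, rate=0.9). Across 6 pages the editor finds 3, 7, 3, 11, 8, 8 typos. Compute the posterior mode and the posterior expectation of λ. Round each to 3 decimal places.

posterior mode = 6.275, posterior expectation = 6.420

Σ counts = 40. Posterior: Gamma(shape = 4.3+40 = 44.3, rate = 0.9+6 = 6.9).
Mode = (α−1)/β = 43.3/6.9 = 6.275.
Mean = α/β = 44.3/6.9 = 6.420.
Right-skewed posterior ⇒ mode < mean.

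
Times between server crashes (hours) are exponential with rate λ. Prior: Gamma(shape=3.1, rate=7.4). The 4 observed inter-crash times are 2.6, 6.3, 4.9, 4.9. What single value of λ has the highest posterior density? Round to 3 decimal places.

Σ times = 18.7. Posterior: Gamma(shape = 3.1+4 = 7.1, rate = 7.4+18.7 = 26.1).
Mode = (α−1)/β = 6.1/26.1 = 0.234.
Mean = α/β = 7.1/26.1 = 0.272.
This is the posterior mode — the MAP estimate.

0.234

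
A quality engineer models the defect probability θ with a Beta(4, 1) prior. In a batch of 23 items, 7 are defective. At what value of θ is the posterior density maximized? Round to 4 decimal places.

0.3846

Posterior: Beta(4+7, 1+16) = Beta(11, 17).
Mode = (11−1)/(11+17−2) = 10/26 = 0.3846.
Mean = 11/(11+17) = 11/28 = 0.3929.
This is the posterior mode — the MAP estimate.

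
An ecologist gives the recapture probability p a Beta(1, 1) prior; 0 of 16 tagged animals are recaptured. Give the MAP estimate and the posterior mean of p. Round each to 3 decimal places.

Posterior: Beta(1+0, 1+16) = Beta(1, 17).
Since α = 1 ≤ 1 and β > 1, the Beta density is monotone decreasing on [0,1]; the mode is at 0.
Mean = 1/(1+17) = 0.056.
Right-skewed posterior ⇒ mode < mean.

MAP estimate = 0.000, posterior mean = 0.056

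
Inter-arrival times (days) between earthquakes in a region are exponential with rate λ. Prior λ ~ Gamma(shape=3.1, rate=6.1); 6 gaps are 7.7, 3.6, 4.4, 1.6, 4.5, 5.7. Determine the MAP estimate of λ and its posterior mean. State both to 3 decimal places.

Σ times = 27.5. Posterior: Gamma(shape = 3.1+6 = 9.1, rate = 6.1+27.5 = 33.6).
Mode = (α−1)/β = 8.1/33.6 = 0.241.
Mean = α/β = 9.1/33.6 = 0.271.

MAP = 0.241, posterior mean = 0.271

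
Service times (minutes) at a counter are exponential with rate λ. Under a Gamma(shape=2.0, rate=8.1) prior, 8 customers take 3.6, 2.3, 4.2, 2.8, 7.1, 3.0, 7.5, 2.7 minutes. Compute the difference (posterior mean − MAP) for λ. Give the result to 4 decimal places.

Σ times = 33.2. Posterior: Gamma(shape = 2.0+8 = 10.0, rate = 8.1+33.2 = 41.3).
Mode = (α−1)/β = 9.0/41.3 = 0.2179.
Mean = α/β = 10.0/41.3 = 0.2421.
Difference = 0.2421 − 0.2179 = 0.0242.
The mean is pulled above the mode by the posterior's right skew.

0.0242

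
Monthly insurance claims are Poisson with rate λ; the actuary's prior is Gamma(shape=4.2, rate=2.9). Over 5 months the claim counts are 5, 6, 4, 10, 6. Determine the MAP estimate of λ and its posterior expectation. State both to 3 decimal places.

Σ counts = 31. Posterior: Gamma(shape = 4.2+31 = 35.2, rate = 2.9+5 = 7.9).
Mode = (α−1)/β = 34.2/7.9 = 4.329.
Mean = α/β = 35.2/7.9 = 4.456.

λ_MAP = 4.329, E[λ|data] = 4.456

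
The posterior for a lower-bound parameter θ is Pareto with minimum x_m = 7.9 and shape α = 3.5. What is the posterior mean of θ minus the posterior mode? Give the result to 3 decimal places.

3.160

The Pareto density is strictly decreasing on [x_m, ∞), so the mode is x_m = 7.900.
Mean = α·x_m/(α−1) = 3.5·7.9/2.5 = 11.060.
Difference = 11.060 − 7.900 = 3.160.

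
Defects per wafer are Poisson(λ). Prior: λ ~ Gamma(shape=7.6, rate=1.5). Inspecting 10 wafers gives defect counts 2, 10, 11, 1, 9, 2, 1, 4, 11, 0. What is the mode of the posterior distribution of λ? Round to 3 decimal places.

5.009

Σ counts = 51. Posterior: Gamma(shape = 7.6+51 = 58.6, rate = 1.5+10 = 11.5).
Mode = (α−1)/β = 57.6/11.5 = 5.009.
Mean = α/β = 58.6/11.5 = 5.096.
This is the posterior mode — the MAP estimate.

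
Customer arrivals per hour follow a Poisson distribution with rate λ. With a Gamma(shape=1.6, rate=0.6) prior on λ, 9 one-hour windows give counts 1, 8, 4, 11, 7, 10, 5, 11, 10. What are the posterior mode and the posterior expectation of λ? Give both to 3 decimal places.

Σ counts = 67. Posterior: Gamma(shape = 1.6+67 = 68.6, rate = 0.6+9 = 9.6).
Mode = (α−1)/β = 67.6/9.6 = 7.042.
Mean = α/β = 68.6/9.6 = 7.146.

MAP = 7.042, posterior mean = 7.146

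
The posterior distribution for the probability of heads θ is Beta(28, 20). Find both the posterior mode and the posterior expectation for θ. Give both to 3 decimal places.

Mode = (28−1)/(28+20−2) = 27/46 = 0.587.
Mean = 28/(28+20) = 28/48 = 0.583.

MAP: 0.587. Posterior mean: 0.583.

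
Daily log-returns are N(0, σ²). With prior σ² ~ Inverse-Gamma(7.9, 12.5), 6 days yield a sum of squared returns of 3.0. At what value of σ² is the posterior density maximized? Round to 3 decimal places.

1.176

Posterior: Inverse-Gamma(shape = 7.9+6/2 = 10.9, scale = 12.5+3.0/2 = 14.0).
Mode = β/(α+1) = 14.0/11.9 = 1.176.
Mean = β/(α−1) = 14.0/9.9 = 1.414.
This is the posterior mode — the MAP estimate.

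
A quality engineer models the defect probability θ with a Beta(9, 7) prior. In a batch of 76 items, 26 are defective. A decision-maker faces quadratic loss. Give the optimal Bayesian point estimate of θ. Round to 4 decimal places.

Posterior: Beta(9+26, 7+50) = Beta(35, 57).
Mode = (35−1)/(35+57−2) = 34/90 = 0.3778.
Mean = 35/(35+57) = 35/92 = 0.3804.
Quadratic loss ⇒ the optimal estimator is the posterior mean.

0.3804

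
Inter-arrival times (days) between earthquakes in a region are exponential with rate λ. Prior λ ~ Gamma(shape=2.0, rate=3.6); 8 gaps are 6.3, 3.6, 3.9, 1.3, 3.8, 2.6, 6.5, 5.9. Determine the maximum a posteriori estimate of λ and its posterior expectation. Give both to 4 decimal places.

Σ times = 33.9. Posterior: Gamma(shape = 2.0+8 = 10.0, rate = 3.6+33.9 = 37.5).
Mode = (α−1)/β = 9.0/37.5 = 0.2400.
Mean = α/β = 10.0/37.5 = 0.2667.

MAP: 0.2400. Posterior mean: 0.2667.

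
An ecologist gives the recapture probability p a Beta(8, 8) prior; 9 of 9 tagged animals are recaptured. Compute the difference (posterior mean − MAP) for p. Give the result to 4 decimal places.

Posterior: Beta(8+9, 8+0) = Beta(17, 8).
Mode = (17−1)/(17+8−2) = 16/23 = 0.6957.
Mean = 17/(17+8) = 17/25 = 0.6800.
Difference = 0.6800 − 0.6957 = -0.0157.
Left-skewed posterior ⇒ mean < mode.

-0.0157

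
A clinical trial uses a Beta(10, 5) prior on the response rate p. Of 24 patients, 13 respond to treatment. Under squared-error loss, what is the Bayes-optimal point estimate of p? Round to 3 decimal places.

Posterior: Beta(10+13, 5+11) = Beta(23, 16).
Mode = (23−1)/(23+16−2) = 22/37 = 0.595.
Mean = 23/(23+16) = 23/39 = 0.590.
Squared-error loss ⇒ the optimal estimator is the posterior mean.

0.590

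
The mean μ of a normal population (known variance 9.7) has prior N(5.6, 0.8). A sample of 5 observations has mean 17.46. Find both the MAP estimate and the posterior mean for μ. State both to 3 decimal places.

Posterior for μ is Normal. Precision-weighted mean: (1/0.8·5.6 + 5/9.7·17.46) / (1/0.8 + 5/9.7) = 9.063.
A Normal posterior is symmetric, so mode = mean.

μ_MAP = 9.063, E[μ|data] = 9.063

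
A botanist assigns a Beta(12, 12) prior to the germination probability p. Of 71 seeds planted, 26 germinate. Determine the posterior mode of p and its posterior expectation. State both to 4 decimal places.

Posterior: Beta(12+26, 12+45) = Beta(38, 57).
Mode = (38−1)/(38+57−2) = 37/93 = 0.3978.
Mean = 38/(38+57) = 38/95 = 0.4000.
Mean > mode: the posterior has a right tail.

MAP = 0.3978; posterior mean = 0.4000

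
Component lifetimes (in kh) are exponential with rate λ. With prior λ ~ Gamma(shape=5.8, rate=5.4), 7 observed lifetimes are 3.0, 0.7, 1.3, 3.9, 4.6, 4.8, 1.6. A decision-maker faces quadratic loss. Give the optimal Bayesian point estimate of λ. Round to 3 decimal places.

0.506

Σ times = 19.9. Posterior: Gamma(shape = 5.8+7 = 12.8, rate = 5.4+19.9 = 25.3).
Mode = (α−1)/β = 11.8/25.3 = 0.466.
Mean = α/β = 12.8/25.3 = 0.506.
Quadratic loss ⇒ the optimal estimator is the posterior mean.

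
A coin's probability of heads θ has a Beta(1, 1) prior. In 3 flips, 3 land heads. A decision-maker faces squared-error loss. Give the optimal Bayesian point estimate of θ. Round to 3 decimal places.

0.800

Posterior: Beta(1+3, 1+0) = Beta(4, 1).
Since β = 1 ≤ 1 and α > 1, the Beta density is monotone increasing on [0,1]; the mode is at 1.
Mean = 4/(4+1) = 0.800.
Squared-error loss ⇒ the optimal estimator is the posterior mean.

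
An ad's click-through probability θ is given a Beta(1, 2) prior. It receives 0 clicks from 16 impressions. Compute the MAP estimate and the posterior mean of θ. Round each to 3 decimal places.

MAP = 0.000, posterior mean = 0.053

Posterior: Beta(1+0, 2+16) = Beta(1, 18).
Since α = 1 ≤ 1 and β > 1, the Beta density is monotone decreasing on [0,1]; the mode is at 0.
Mean = 1/(1+18) = 0.053.
The posterior is right-skewed, so the mean exceeds the mode.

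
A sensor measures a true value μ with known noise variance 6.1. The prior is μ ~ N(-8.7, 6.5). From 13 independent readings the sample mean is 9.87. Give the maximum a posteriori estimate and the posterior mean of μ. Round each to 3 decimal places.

MAP = 8.620; posterior mean = 8.620

Posterior for μ is Normal. Precision-weighted mean: (1/6.5·-8.7 + 13/6.1·9.87) / (1/6.5 + 13/6.1) = 8.620.
A Normal posterior is symmetric, so mode = mean.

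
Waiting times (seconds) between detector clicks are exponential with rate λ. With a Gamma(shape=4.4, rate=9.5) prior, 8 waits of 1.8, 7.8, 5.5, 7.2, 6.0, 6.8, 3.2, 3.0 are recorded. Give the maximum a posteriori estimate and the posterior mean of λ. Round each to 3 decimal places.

MAP: 0.224. Posterior mean: 0.244.

Σ times = 41.3. Posterior: Gamma(shape = 4.4+8 = 12.4, rate = 9.5+41.3 = 50.8).
Mode = (α−1)/β = 11.4/50.8 = 0.224.
Mean = α/β = 12.4/50.8 = 0.244.
The mean is pulled above the mode by the posterior's right skew.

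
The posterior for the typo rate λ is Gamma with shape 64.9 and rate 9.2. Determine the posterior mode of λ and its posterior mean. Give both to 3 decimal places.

Mode = (α−1)/β = 63.9/9.2 = 6.946.
Mean = α/β = 64.9/9.2 = 7.054.
The posterior is right-skewed, so the mean exceeds the mode.

posterior mode = 6.946, posterior mean = 7.054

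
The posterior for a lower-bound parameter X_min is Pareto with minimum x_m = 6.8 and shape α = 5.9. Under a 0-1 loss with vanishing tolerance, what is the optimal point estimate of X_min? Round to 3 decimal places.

The Pareto density is strictly decreasing on [x_m, ∞), so the mode is x_m = 6.800.
Mean = α·x_m/(α−1) = 5.9·6.8/4.9 = 8.188.
This is the posterior mode — the MAP estimate.

6.800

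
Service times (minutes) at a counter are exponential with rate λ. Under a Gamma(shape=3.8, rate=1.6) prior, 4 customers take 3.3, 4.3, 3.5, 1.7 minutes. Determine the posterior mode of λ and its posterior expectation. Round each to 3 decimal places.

Σ times = 12.8. Posterior: Gamma(shape = 3.8+4 = 7.8, rate = 1.6+12.8 = 14.4).
Mode = (α−1)/β = 6.8/14.4 = 0.472.
Mean = α/β = 7.8/14.4 = 0.542.

posterior mode = 0.472, posterior expectation = 0.542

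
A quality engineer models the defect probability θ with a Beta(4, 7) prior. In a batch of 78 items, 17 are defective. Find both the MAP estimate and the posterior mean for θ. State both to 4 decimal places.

MAP = 0.2299, posterior mean = 0.2360

Posterior: Beta(4+17, 7+61) = Beta(21, 68).
Mode = (21−1)/(21+68−2) = 20/87 = 0.2299.
Mean = 21/(21+68) = 21/89 = 0.2360.
Right-skewed posterior ⇒ mode < mean.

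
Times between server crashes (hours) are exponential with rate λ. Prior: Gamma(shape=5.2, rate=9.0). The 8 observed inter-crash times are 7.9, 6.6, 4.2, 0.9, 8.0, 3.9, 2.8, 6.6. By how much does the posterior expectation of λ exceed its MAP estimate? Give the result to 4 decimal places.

Σ times = 40.9. Posterior: Gamma(shape = 5.2+8 = 13.2, rate = 9.0+40.9 = 49.9).
Mode = (α−1)/β = 12.2/49.9 = 0.2445.
Mean = α/β = 13.2/49.9 = 0.2645.
Difference = 0.2645 − 0.2445 = 0.0200.
Right-skewed posterior ⇒ mode < mean.

0.0200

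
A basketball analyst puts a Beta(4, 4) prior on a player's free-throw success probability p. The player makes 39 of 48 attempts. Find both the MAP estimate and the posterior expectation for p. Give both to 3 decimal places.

Posterior: Beta(4+39, 4+9) = Beta(43, 13).
Mode = (43−1)/(43+13−2) = 42/54 = 0.778.
Mean = 43/(43+13) = 43/56 = 0.768.

MAP = 0.778; posterior mean = 0.768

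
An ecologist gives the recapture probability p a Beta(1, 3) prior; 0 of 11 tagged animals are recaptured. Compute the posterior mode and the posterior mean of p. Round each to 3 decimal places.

MAP = 0.000, posterior mean = 0.067

Posterior: Beta(1+0, 3+11) = Beta(1, 14).
Since α = 1 ≤ 1 and β > 1, the Beta density is monotone decreasing on [0,1]; the mode is at 0.
Mean = 1/(1+14) = 0.067.
Right-skewed posterior ⇒ mode < mean.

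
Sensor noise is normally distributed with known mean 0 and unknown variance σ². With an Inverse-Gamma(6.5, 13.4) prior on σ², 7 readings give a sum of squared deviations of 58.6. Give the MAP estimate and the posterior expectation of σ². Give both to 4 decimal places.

MAP = 3.8818; posterior mean = 4.7444

Posterior: Inverse-Gamma(shape = 6.5+7/2 = 10.0, scale = 13.4+58.6/2 = 42.7).
Mode = β/(α+1) = 42.7/11.0 = 3.8818.
Mean = β/(α−1) = 42.7/9.0 = 4.7444.
The mean is pulled above the mode by the posterior's right skew.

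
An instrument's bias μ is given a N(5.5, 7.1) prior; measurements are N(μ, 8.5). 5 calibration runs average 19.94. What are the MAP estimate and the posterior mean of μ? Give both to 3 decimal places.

MAP = 17.150, posterior mean = 17.150

Posterior for μ is Normal. Precision-weighted mean: (1/7.1·5.5 + 5/8.5·19.94) / (1/7.1 + 5/8.5) = 17.150.
A Normal posterior is symmetric, so mode = mean.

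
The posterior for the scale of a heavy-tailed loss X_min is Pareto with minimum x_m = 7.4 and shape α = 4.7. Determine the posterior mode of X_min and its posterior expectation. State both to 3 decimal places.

MAP = 7.400, posterior mean = 9.400

The Pareto density is strictly decreasing on [x_m, ∞), so the mode is x_m = 7.400.
Mean = α·x_m/(α−1) = 4.7·7.4/3.7 = 9.400.
Right-skewed posterior ⇒ mode < mean.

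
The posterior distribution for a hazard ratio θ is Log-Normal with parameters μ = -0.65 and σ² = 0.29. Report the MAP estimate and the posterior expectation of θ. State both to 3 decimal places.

MAP = 0.391, posterior mean = 0.604

Mode = exp(μ − σ²) = exp(-0.94) = 0.391.
Mean = exp(μ + σ²/2) = exp(-0.505) = 0.604.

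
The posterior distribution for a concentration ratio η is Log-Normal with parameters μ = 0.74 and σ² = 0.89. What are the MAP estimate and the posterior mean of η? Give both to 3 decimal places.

MAP estimate = 0.861, posterior mean = 3.271

Mode = exp(μ − σ²) = exp(-0.15) = 0.861.
Mean = exp(μ + σ²/2) = exp(1.185) = 3.271.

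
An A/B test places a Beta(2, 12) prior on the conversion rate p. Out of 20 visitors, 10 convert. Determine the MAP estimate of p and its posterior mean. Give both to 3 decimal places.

Posterior: Beta(2+10, 12+10) = Beta(12, 22).
Mode = (12−1)/(12+22−2) = 11/32 = 0.344.
Mean = 12/(12+22) = 12/34 = 0.353.

MAP estimate = 0.344, posterior mean = 0.353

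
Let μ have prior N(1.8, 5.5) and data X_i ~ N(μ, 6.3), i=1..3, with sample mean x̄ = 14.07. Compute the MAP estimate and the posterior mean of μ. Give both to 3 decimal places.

μ_MAP = 10.680, E[μ|data] = 10.680

Posterior for μ is Normal. Precision-weighted mean: (1/5.5·1.8 + 3/6.3·14.07) / (1/5.5 + 3/6.3) = 10.680.
A Normal posterior is symmetric, so mode = mean.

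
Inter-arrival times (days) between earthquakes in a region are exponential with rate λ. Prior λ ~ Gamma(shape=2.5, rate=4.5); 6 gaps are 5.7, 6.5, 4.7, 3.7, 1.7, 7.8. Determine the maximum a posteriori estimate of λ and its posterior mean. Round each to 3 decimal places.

λ_MAP = 0.217, E[λ|data] = 0.246

Σ times = 30.1. Posterior: Gamma(shape = 2.5+6 = 8.5, rate = 4.5+30.1 = 34.6).
Mode = (α−1)/β = 7.5/34.6 = 0.217.
Mean = α/β = 8.5/34.6 = 0.246.
The mean is pulled above the mode by the posterior's right skew.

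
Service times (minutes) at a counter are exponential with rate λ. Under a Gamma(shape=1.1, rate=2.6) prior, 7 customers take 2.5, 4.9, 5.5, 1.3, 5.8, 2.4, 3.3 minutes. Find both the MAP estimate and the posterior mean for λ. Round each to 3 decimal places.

λ_MAP = 0.251, E[λ|data] = 0.286

Σ times = 25.7. Posterior: Gamma(shape = 1.1+7 = 8.1, rate = 2.6+25.7 = 28.3).
Mode = (α−1)/β = 7.1/28.3 = 0.251.
Mean = α/β = 8.1/28.3 = 0.286.
The mean is pulled above the mode by the posterior's right skew.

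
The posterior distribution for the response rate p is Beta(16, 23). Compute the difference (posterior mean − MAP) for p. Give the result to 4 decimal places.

Mode = (16−1)/(16+23−2) = 15/37 = 0.4054.
Mean = 16/(16+23) = 16/39 = 0.4103.
Difference = 0.4103 − 0.4054 = 0.0049.
Right-skewed posterior ⇒ mode < mean.

0.0049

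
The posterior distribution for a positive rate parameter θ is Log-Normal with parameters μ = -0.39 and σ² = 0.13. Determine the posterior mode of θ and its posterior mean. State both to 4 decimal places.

posterior mode = 0.5945, posterior mean = 0.7225

Mode = exp(μ − σ²) = exp(-0.52) = 0.5945.
Mean = exp(μ + σ²/2) = exp(-0.325) = 0.7225.
The mean is pulled above the mode by the posterior's right skew.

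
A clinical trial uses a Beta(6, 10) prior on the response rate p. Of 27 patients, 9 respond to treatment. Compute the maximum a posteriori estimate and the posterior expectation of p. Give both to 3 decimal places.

Posterior: Beta(6+9, 10+18) = Beta(15, 28).
Mode = (15−1)/(15+28−2) = 14/41 = 0.341.
Mean = 15/(15+28) = 15/43 = 0.349.
The posterior is right-skewed, so the mean exceeds the mode.

maximum a posteriori estimate = 0.341, posterior expectation = 0.349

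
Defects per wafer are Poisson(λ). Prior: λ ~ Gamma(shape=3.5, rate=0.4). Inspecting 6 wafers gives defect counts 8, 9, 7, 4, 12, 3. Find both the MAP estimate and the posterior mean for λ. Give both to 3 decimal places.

λ_MAP = 7.109, E[λ|data] = 7.266

Σ counts = 43. Posterior: Gamma(shape = 3.5+43 = 46.5, rate = 0.4+6 = 6.4).
Mode = (α−1)/β = 45.5/6.4 = 7.109.
Mean = α/β = 46.5/6.4 = 7.266.
The posterior is right-skewed, so the mean exceeds the mode.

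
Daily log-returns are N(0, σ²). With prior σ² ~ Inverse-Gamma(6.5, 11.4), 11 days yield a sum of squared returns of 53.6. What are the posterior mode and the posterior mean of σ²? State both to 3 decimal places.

posterior mode = 2.938, posterior mean = 3.473

Posterior: Inverse-Gamma(shape = 6.5+11/2 = 12.0, scale = 11.4+53.6/2 = 38.2).
Mode = β/(α+1) = 38.2/13.0 = 2.938.
Mean = β/(α−1) = 38.2/11.0 = 3.473.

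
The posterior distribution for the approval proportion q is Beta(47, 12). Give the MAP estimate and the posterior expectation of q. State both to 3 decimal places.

MAP: 0.807. Posterior mean: 0.797.

Mode = (47−1)/(47+12−2) = 46/57 = 0.807.
Mean = 47/(47+12) = 47/59 = 0.797.
Left-skewed posterior ⇒ mean < mode.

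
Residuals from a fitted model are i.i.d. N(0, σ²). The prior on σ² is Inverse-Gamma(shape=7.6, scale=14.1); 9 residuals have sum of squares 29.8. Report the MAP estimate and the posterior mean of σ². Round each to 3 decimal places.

Posterior: Inverse-Gamma(shape = 7.6+9/2 = 12.1, scale = 14.1+29.8/2 = 29.0).
Mode = β/(α+1) = 29.0/13.1 = 2.214.
Mean = β/(α−1) = 29.0/11.1 = 2.613.

MAP estimate = 2.214, posterior mean = 2.613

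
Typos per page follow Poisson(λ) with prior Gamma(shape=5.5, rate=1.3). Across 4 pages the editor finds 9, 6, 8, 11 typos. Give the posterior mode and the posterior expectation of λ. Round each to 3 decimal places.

λ_MAP = 7.264, E[λ|data] = 7.453

Σ counts = 34. Posterior: Gamma(shape = 5.5+34 = 39.5, rate = 1.3+4 = 5.3).
Mode = (α−1)/β = 38.5/5.3 = 7.264.
Mean = α/β = 39.5/5.3 = 7.453.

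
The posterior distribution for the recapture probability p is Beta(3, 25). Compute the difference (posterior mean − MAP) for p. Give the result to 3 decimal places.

0.030

Mode = (3−1)/(3+25−2) = 2/26 = 0.077.
Mean = 3/(3+25) = 3/28 = 0.107.
Difference = 0.107 − 0.077 = 0.030.
The posterior is right-skewed, so the mean exceeds the mode.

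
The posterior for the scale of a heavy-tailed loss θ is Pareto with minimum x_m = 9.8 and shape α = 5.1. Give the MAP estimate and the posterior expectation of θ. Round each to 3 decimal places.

MAP = 9.800, posterior mean = 12.190

The Pareto density is strictly decreasing on [x_m, ∞), so the mode is x_m = 9.800.
Mean = α·x_m/(α−1) = 5.1·9.8/4.1 = 12.190.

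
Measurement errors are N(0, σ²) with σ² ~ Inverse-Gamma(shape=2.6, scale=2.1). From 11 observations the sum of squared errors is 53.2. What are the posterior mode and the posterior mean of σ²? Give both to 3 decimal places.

Posterior: Inverse-Gamma(shape = 2.6+11/2 = 8.1, scale = 2.1+53.2/2 = 28.7).
Mode = β/(α+1) = 28.7/9.1 = 3.154.
Mean = β/(α−1) = 28.7/7.1 = 4.042.

posterior mode = 3.154, posterior mean = 4.042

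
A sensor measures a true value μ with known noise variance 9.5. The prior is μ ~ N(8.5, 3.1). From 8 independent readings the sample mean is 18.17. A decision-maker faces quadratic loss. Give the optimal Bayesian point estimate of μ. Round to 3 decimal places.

15.492

Posterior for μ is Normal. Precision-weighted mean: (1/3.1·8.5 + 8/9.5·18.17) / (1/3.1 + 8/9.5) = 15.492.
A Normal posterior is symmetric, so mode = mean.
Quadratic loss ⇒ the optimal estimator is the posterior mean.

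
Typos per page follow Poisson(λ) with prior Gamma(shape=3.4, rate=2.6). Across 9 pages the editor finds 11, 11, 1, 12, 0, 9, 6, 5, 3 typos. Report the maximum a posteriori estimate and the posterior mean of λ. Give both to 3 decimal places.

MAP = 5.207, posterior mean = 5.293

Σ counts = 58. Posterior: Gamma(shape = 3.4+58 = 61.4, rate = 2.6+9 = 11.6).
Mode = (α−1)/β = 60.4/11.6 = 5.207.
Mean = α/β = 61.4/11.6 = 5.293.
The posterior is right-skewed, so the mean exceeds the mode.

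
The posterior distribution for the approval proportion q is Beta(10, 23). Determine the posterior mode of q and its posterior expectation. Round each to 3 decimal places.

Mode = (10−1)/(10+23−2) = 9/31 = 0.290.
Mean = 10/(10+23) = 10/33 = 0.303.

MAP: 0.290. Posterior mean: 0.303.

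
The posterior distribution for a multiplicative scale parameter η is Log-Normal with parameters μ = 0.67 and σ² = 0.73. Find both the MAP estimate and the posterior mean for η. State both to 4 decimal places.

MAP estimate = 0.9418, posterior mean = 2.8151

Mode = exp(μ − σ²) = exp(-0.06) = 0.9418.
Mean = exp(μ + σ²/2) = exp(1.035) = 2.8151.
Mean > mode: the posterior has a right tail.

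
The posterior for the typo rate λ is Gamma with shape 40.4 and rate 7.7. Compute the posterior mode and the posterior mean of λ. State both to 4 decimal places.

Mode = (α−1)/β = 39.4/7.7 = 5.1169.
Mean = α/β = 40.4/7.7 = 5.2468.

MAP: 5.1169. Posterior mean: 5.2468.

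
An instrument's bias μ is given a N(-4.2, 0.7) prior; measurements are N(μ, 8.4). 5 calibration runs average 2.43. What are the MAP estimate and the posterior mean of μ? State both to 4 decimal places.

Posterior for μ is Normal. Precision-weighted mean: (1/0.7·-4.2 + 5/8.4·2.43) / (1/0.7 + 5/8.4) = -2.2500.
A Normal posterior is symmetric, so mode = mean.

MAP estimate = -2.2500, posterior mean = -2.2500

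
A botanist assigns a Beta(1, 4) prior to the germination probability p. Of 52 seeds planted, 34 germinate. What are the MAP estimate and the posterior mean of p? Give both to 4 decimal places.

Posterior: Beta(1+34, 4+18) = Beta(35, 22).
Mode = (35−1)/(35+22−2) = 34/55 = 0.6182.
Mean = 35/(35+22) = 35/57 = 0.6140.

MAP = 0.6182; posterior mean = 0.6140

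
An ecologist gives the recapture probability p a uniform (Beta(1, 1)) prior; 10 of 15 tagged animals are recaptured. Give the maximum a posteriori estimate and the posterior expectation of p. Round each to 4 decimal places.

maximum a posteriori estimate = 0.6667, posterior expectation = 0.6471

Posterior: Beta(1+10, 1+5) = Beta(11, 6).
Mode = (11−1)/(11+6−2) = 10/15 = 0.6667.
With a flat prior the MAP equals the MLE, 10/15.
Mean = 11/(11+6) = 11/17 = 0.6471.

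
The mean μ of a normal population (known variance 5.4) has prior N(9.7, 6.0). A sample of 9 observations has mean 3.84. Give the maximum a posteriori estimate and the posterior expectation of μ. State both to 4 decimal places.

μ_MAP = 4.3727, E[μ|data] = 4.3727

Posterior for μ is Normal. Precision-weighted mean: (1/6.0·9.7 + 9/5.4·3.84) / (1/6.0 + 9/5.4) = 4.3727.
A Normal posterior is symmetric, so mode = mean.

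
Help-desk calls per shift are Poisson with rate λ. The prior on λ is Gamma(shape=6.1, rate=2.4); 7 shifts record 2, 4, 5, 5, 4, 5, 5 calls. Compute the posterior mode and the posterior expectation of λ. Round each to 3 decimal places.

Σ counts = 30. Posterior: Gamma(shape = 6.1+30 = 36.1, rate = 2.4+7 = 9.4).
Mode = (α−1)/β = 35.1/9.4 = 3.734.
Mean = α/β = 36.1/9.4 = 3.840.
The posterior is right-skewed, so the mean exceeds the mode.

MAP: 3.734. Posterior mean: 3.840.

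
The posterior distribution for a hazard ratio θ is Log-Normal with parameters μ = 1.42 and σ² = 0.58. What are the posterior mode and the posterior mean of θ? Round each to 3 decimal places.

θ_MAP = 2.316, E[θ|data] = 5.529

Mode = exp(μ − σ²) = exp(0.84) = 2.316.
Mean = exp(μ + σ²/2) = exp(1.710) = 5.529.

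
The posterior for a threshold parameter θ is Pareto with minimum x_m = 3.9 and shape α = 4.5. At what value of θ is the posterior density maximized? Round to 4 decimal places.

3.9000

The Pareto density is strictly decreasing on [x_m, ∞), so the mode is x_m = 3.9000.
Mean = α·x_m/(α−1) = 4.5·3.9/3.5 = 5.0143.
This is the posterior mode — the MAP estimate.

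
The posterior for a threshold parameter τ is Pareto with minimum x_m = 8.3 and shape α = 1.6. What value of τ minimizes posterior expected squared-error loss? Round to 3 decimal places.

22.133

The Pareto density is strictly decreasing on [x_m, ∞), so the mode is x_m = 8.300.
Mean = α·x_m/(α−1) = 1.6·8.3/0.6 = 22.133.
Squared-error loss ⇒ the optimal estimator is the posterior mean.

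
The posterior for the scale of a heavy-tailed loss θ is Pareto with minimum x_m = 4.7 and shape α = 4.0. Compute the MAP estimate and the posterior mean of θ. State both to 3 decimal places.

MAP = 4.700, posterior mean = 6.267

The Pareto density is strictly decreasing on [x_m, ∞), so the mode is x_m = 4.700.
Mean = α·x_m/(α−1) = 4.0·4.7/3.0 = 6.267.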